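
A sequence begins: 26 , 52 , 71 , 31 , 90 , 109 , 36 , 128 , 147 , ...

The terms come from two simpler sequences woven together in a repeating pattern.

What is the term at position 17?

242

The slot pattern repeats as ABB (period 3), so there are 2 interleaved tracks.
Track A: 26, 31, 36 (adding 5 each time).
Track B: 52, 71, 90, 109, 128, 147 (linear: a_n = 33 + 19·n).
Position 17 → track B, term 11 = 242.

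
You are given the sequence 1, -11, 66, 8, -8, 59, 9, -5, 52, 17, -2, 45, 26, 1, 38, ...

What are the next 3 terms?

Split by position mod 3: positions 1, 4, 7, … form one track, and each other residue class forms its own.
Track A = 1, 8, 9, 17, 26: a Fibonacci-like recurrence a_n = a_{n-1} + a_{n-2}.
Track B = -11, -8, -5, -2, 1: adding 3 each time.
Track C = 66, 59, 52, 45, 38: arithmetic, step −7.
The 16th slot belongs to track A; its 6th term is 43.
The 17th slot belongs to track B; its 6th term is 4.
The 18th slot belongs to track C; its 6th term is 31.

43, 4, 31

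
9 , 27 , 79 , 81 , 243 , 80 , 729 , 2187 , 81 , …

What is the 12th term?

82

Reading positions in blocks of 3 reveals the pattern AAB — 2 tracks woven together.
Track A: 9, 27, 81, 243, 729, 2187. Powers of 3.
Track B: 79, 80, 81. Arithmetic, step +1.
Position 12 falls in track B as its term 4, giving 82.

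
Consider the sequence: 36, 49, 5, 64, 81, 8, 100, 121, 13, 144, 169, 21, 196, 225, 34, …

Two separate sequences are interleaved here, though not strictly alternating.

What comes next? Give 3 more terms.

256, 289, 55

The slot pattern repeats as AAB (period 3), so there are 2 interleaved tracks.
Track A: 36, 49, 64, 81, 100, 121, 144, 169, 196, 225 (consecutive squares n² from n = 6).
Track B: 5, 8, 13, 21, 34 (a Fibonacci-like recurrence a_n = a_{n-1} + a_{n-2}).
Position 16 → track A, term 11 = 256.
Position 17 falls in track A as its term 12, giving 289.
Position 18 → track B, term 6 = 55.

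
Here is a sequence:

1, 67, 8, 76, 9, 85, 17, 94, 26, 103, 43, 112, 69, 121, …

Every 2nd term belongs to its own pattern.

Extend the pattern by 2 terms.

Odd-indexed and even-indexed terms follow separate rules.
Track A is 1, 8, 9, 17, 26, 43, 69, which is each term equals the sum of the previous two.
Track B is 67, 76, 85, 94, 103, 112, 121, which is arithmetic with common difference +9.
Position 15 → track A, term 8 = 112.
Term 16 comes from track B (its 8th entry): 130.

112, 130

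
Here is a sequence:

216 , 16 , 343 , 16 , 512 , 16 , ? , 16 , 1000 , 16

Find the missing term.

The terms cycle through 2 interleaved subsequences.
Track A: 216, 343, 512, ?, 1000 — consecutive cubes n³ from n = 6.
Track B: 16, 16, 16, 16, 16 — constant 16.
Track A's pattern makes the blank 729.

729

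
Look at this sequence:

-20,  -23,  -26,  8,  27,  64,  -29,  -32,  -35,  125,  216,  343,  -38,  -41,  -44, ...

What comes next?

Reading positions in blocks of 6 reveals the pattern AAABBB — 2 tracks woven together.
Track A = -20, -23, -26, -29, -32, -35, -38, -41, -44: arithmetic, step −3.
Track B = 8, 27, 64, 125, 216, 343: the cubes 2³, 3³, 4³, ….
Term 16 comes from track B (its 7th entry): 512.

512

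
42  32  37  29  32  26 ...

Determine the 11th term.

Taking every 2nd term gives 2 separate tracks.
Track A: 42, 37, 32. Arithmetic, step −5.
Track B: 32, 29, 26. Subtracting 3 each time.
Position 11 falls in track A as its term 6, giving 17.

17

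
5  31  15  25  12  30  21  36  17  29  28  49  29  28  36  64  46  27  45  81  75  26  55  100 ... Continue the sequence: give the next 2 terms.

Split by position mod 4 into 4 tracks.
Stream A is 5, 12, 17, 29, 46, 75, which is Fibonacci-style (each term is the sum of the two before it).
Stream B is 31, 30, 29, 28, 27, 26, which is subtracting 1 each time.
Stream C is 15, 21, 28, 36, 45, 55, which is triangular numbers starting at T_5.
Stream D is 25, 36, 49, 64, 81, 100, which is the squares 5², 6², 7², ….
Term 25 comes from stream A (its 7th entry): 121.
The 26th slot belongs to stream B; its 7th term is 25.

121, 25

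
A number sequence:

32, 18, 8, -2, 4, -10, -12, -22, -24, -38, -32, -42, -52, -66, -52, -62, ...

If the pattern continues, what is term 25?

Positions follow the repeating pattern AABB; grouping by letter gives 2 tracks.
Track A is 32, 18, 4, -10, -24, -38, -52, -66, which is subtracting 14 each time.
Track B is 8, -2, -12, -22, -32, -42, -52, -62, which is arithmetic with common difference −10.
Term 25 comes from track A (its 13th entry): -136.

-136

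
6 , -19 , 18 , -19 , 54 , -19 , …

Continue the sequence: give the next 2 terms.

Taking every 2nd term gives 2 separate tracks.
Subsequence A: 6, 18, 54. Multiplying by 3 each time.
Subsequence B: -19, -19, -19. Always -19.
Position 7 falls in subsequence A as its term 4, giving 162.
Position 8 falls in subsequence B as its term 4, giving -19.

162, -19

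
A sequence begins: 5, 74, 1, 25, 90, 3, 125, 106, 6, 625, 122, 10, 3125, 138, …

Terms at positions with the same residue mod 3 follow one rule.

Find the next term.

Split by position mod 3: positions 1, 4, 7, … form one track, and each other residue class forms its own.
Track A: 5, 25, 125, 625, 3125. Powers 5^1, 5^2, 5^3, ….
Track B: 74, 90, 106, 122, 138. Adding 16 each time.
Track C: 1, 3, 6, 10. The triangular numbers T_1, T_2, ….
The 15th slot belongs to track C; its 5th term is 15.

15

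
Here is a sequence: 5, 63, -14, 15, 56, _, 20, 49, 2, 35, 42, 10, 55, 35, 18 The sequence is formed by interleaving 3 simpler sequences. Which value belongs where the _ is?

Taking every 3rd term gives 3 separate tracks.
Track A: 5, 15, 20, 35, 55. Fibonacci-style (each term is the sum of the two before it).
Track B: 63, 56, 49, 42, 35. Linear: a_n = 70 − 7·n.
Track C: -14, ?, 2, 10, 18. Linear: a_n = -22 + 8·n.
Filling track C at index 2 by its rule yields -6.

-6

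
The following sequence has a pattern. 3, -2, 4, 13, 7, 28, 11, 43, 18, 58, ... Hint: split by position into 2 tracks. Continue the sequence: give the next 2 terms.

The terms cycle through 2 interleaved subsequences.
Subsequence A = 3, 4, 7, 11, 18: a Fibonacci-like recurrence a_n = a_{n-1} + a_{n-2}.
Subsequence B = -2, 13, 28, 43, 58: arithmetic, step +15.
Term 11 comes from subsequence A (its 6th entry): 29.
Term 12 comes from subsequence B (its 6th entry): 73.

29, 73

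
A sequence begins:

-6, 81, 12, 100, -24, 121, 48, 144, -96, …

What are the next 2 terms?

The terms cycle through 2 interleaved subsequences.
Subsequence A: -6, 12, -24, 48, -96 (a geometric progression (common ratio -2)).
Subsequence B: 81, 100, 121, 144 (the squares 9², 10², 11², …).
The 10th slot belongs to subsequence B; its 5th term is 169.
The 11th slot belongs to subsequence A; its 6th term is 192.

169, 192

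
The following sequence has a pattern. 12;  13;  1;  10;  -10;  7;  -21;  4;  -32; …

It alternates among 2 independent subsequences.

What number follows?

Positions 1, 3, 5, … form one subsequence and positions 2, 4, 6, … form another.
Subsequence A: 12, 1, -10, -21, -32 (linear: a_n = 23 − 11·n).
Subsequence B: 13, 10, 7, 4 (arithmetic with common difference −3).
Term 10 comes from subsequence B (its 5th entry): 1.

1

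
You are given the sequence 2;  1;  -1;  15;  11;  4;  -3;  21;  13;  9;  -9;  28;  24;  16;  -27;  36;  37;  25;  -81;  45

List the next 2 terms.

Read the sequence 4 terms at a time; column i is its own pattern.
Subsequence A: 2, 11, 13, 24, 37. Fibonacci-style (each term is the sum of the two before it).
Subsequence B: 1, 4, 9, 16, 25. Consecutive squares n² from n = 1.
Subsequence C: -1, -3, -9, -27, -81. A geometric progression (common ratio 3).
Subsequence D: 15, 21, 28, 36, 45. The triangular numbers T_5, T_6, ….
Position 21 falls in subsequence A as its term 6, giving 61.
Position 22 → subsequence B, term 6 = 36.

61, 36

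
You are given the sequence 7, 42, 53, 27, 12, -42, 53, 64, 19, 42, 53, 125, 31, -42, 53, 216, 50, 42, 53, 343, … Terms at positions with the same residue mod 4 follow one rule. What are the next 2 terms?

The terms cycle through 4 interleaved subsequences.
Stream A: 7, 12, 19, 31, 50 — each term equals the sum of the previous two.
Stream B: 42, -42, 42, -42, 42 — alternating ±42.
Stream C: 53, 53, 53, 53, 53 — constant 53.
Stream D: 27, 64, 125, 216, 343 — perfect cubes starting at 3³.
The 21st slot belongs to stream A; its 6th term is 81.
Position 22 → stream B, term 6 = -42.

81, -42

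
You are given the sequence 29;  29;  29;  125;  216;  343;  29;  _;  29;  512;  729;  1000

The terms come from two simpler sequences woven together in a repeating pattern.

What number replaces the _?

The slot pattern repeats as AAABBB (period 6), so there are 2 interleaved tracks.
Track A = 29, 29, 29, 29, ?, 29: constant 29.
Track B = 125, 216, 343, 512, 729, 1000: perfect cubes starting at 5³.
So the missing entry in track A is 29.

29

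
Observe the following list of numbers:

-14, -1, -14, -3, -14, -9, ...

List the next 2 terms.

Taking every 2nd term gives 2 separate tracks.
Stream A is -14, -14, -14, which is always -14.
Stream B is -1, -3, -9, which is geometric, ×3 each step.
Position 7 → stream A, term 4 = -14.
The 8th slot belongs to stream B; its 4th term is -27.

-14, -27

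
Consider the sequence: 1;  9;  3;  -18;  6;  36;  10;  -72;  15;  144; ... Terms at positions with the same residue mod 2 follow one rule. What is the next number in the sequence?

Split by position mod 2 into 2 tracks.
Stream A: 1, 3, 6, 10, 15 (triangular numbers n(n+1)/2 for n = 1, 2, …).
Stream B: 9, -18, 36, -72, 144 (geometric, ×-2 each step).
Position 11 → stream A, term 6 = 21.

21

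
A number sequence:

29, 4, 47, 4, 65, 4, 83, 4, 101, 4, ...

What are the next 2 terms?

119, 4

Positions 1, 3, 5, … form one subsequence and positions 2, 4, 6, … form another.
Track A: 29, 47, 65, 83, 101 — linear: a_n = 11 + 18·n.
Track B: 4, 4, 4, 4, 4 — constant 4.
Position 11 falls in track A as its term 6, giving 119.
Position 12 falls in track B as its term 6, giving 4.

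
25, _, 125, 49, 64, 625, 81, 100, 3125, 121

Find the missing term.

36

Positions follow the repeating pattern AAB; grouping by letter gives 2 tracks.
Track A = 25, ?, 49, 64, 81, 100, 121: perfect squares starting at 5².
Track B = 125, 625, 3125: powers of 5.
Track A's pattern makes the blank 36.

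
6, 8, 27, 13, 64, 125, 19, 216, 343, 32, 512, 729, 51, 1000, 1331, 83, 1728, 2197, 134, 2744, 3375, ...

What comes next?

Positions follow the repeating pattern ABB; grouping by letter gives 2 tracks.
Track A: 6, 13, 19, 32, 51, 83, 134 — a Fibonacci-like recurrence a_n = a_{n-1} + a_{n-2}.
Track B: 8, 27, 64, 125, 216, 343, 512, 729, 1000, 1331, 1728, 2197, 2744, 3375 — perfect cubes starting at 2³.
Position 22 → track A, term 8 = 217.

217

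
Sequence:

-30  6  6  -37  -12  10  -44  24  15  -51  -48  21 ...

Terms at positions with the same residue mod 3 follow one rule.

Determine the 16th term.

-65

Split by position mod 3 into 3 tracks.
Track A is -30, -37, -44, -51, which is subtracting 7 each time.
Track B is 6, -12, 24, -48, which is a geometric progression (common ratio -2).
Track C is 6, 10, 15, 21, which is triangular numbers starting at T_3.
Position 16 → track A, term 6 = -65.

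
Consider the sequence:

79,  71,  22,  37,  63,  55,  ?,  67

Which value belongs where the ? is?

52

Reading positions in blocks of 4 reveals the pattern AABB — 2 tracks woven together.
Track A: 79, 71, 63, 55. Arithmetic with common difference −8.
Track B: 22, 37, ?, 67. Adding 15 each time.
The gap is track B's term 3; the rule gives 52.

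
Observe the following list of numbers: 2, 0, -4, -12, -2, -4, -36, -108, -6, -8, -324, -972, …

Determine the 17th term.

-14

Positions follow the repeating pattern AABB; grouping by letter gives 2 tracks.
Subsequence A is 2, 0, -2, -4, -6, -8, which is arithmetic with common difference −2.
Subsequence B is -4, -12, -36, -108, -324, -972, which is geometric, ×3 each step.
Position 17 → subsequence A, term 9 = -14.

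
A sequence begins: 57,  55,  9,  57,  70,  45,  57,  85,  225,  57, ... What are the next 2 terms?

100, 1125

Split by position mod 3: positions 1, 4, 7, … form one track, and each other residue class forms its own.
Subsequence A is 57, 57, 57, 57, which is the constant sequence 57.
Subsequence B is 55, 70, 85, which is arithmetic, step +15.
Subsequence C is 9, 45, 225, which is geometric, ×5 each step.
Position 11 falls in subsequence B as its term 4, giving 100.
Position 12 falls in subsequence C as its term 4, giving 1125.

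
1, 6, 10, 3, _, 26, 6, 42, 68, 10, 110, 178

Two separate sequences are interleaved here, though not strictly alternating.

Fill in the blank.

16

The slot pattern repeats as ABB (period 3), so there are 2 interleaved tracks.
Subsequence A is 1, 3, 6, 10, which is the triangular numbers T_1, T_2, ….
Subsequence B is 6, 10, ?, 26, 42, 68, 110, 178, which is Fibonacci-style (each term is the sum of the two before it).
Filling subsequence B at index 3 by its rule yields 16.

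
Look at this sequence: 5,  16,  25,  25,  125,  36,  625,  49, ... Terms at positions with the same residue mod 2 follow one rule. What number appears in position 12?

81

Positions 1, 3, 5, … form one subsequence and positions 2, 4, 6, … form another.
Track A is 5, 25, 125, 625, which is successive powers of 5.
Track B is 16, 25, 36, 49, which is consecutive squares n² from n = 4.
Term 12 comes from track B (its 6th entry): 81.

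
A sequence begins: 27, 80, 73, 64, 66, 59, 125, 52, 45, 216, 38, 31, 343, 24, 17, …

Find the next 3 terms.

Reading positions in blocks of 3 reveals the pattern ABB — 2 tracks woven together.
Subsequence A = 27, 64, 125, 216, 343: consecutive cubes n³ from n = 3.
Subsequence B = 80, 73, 66, 59, 52, 45, 38, 31, 24, 17: linear: a_n = 87 − 7·n.
Position 16 → subsequence A, term 6 = 512.
Term 17 comes from subsequence B (its 11th entry): 10.
Position 18 → subsequence B, term 12 = 3.

512, 10, 3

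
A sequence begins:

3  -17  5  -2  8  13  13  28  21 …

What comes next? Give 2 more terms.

Split by position mod 2 into 2 tracks.
Subsequence A: 3, 5, 8, 13, 21. Each term equals the sum of the previous two.
Subsequence B: -17, -2, 13, 28. Arithmetic with common difference +15.
The 10th slot belongs to subsequence B; its 5th term is 43.
Position 11 → subsequence A, term 6 = 34.

43, 34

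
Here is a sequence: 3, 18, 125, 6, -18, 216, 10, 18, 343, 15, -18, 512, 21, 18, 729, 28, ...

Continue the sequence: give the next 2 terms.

Split by position mod 3: positions 1, 4, 7, … form one track, and each other residue class forms its own.
Track A = 3, 6, 10, 15, 21, 28: triangular numbers starting at T_2.
Track B = 18, -18, 18, -18, 18: the oscillation 18·(−1)^(n+1).
Track C = 125, 216, 343, 512, 729: consecutive cubes n³ from n = 5.
Position 17 falls in track B as its term 6, giving -18.
The 18th slot belongs to track C; its 6th term is 1000.

-18, 1000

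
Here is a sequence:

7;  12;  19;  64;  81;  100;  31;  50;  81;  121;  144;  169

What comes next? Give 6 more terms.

The slot pattern repeats as AAABBB (period 6), so there are 2 interleaved tracks.
Track A is 7, 12, 19, 31, 50, 81, which is each term equals the sum of the previous two.
Track B is 64, 81, 100, 121, 144, 169, which is the squares 8², 9², 10², ….
Position 13 falls in track A as its term 7, giving 131.
The 14th slot belongs to track A; its 8th term is 212.
The 15th slot belongs to track A; its 9th term is 343.
Term 16 comes from track B (its 7th entry): 196.
The 17th slot belongs to track B; its 8th term is 225.
Position 18 falls in track B as its term 9, giving 256.

131, 212, 343, 196, 225, 256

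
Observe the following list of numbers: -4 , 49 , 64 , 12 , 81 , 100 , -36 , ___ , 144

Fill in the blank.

121

Positions follow the repeating pattern ABB; grouping by letter gives 2 tracks.
Stream A: -4, 12, -36 (a geometric progression (common ratio -3)).
Stream B: 49, 64, 81, 100, ?, 144 (the squares 7², 8², 9², …).
So the missing entry in stream B is 121.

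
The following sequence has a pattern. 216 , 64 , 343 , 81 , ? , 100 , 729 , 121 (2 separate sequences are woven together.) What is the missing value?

Odd-indexed and even-indexed terms follow separate rules.
Stream A: 216, 343, ?, 729. Consecutive cubes n³ from n = 6.
Stream B: 64, 81, 100, 121. Consecutive squares n² from n = 8.
Stream A's pattern makes the blank 512.

512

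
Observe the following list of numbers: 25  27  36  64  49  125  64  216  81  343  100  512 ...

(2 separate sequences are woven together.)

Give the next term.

Split by position mod 2 into 2 tracks.
Stream A = 25, 36, 49, 64, 81, 100: perfect squares starting at 5².
Stream B = 27, 64, 125, 216, 343, 512: perfect cubes starting at 3³.
Position 13 falls in stream A as its term 7, giving 121.

121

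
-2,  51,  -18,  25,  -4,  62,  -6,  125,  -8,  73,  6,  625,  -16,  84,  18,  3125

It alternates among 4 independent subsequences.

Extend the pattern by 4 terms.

-32, 95, 30, 15625

The terms cycle through 4 interleaved subsequences.
Track A: -2, -4, -8, -16 — multiplying by 2 each time.
Track B: 51, 62, 73, 84 — arithmetic with common difference +11.
Track C: -18, -6, 6, 18 — arithmetic, step +12.
Track D: 25, 125, 625, 3125 — successive powers of 5.
The 17th slot belongs to track A; its 5th term is -32.
Position 18 → track B, term 5 = 95.
The 19th slot belongs to track C; its 5th term is 30.
Position 20 falls in track D as its term 5, giving 15625.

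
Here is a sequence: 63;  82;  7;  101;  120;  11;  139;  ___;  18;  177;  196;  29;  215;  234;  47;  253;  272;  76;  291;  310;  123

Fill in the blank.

The slot pattern repeats as AAB (period 3), so there are 2 interleaved tracks.
Track A = 63, 82, 101, 120, 139, ?, 177, 196, 215, 234, 253, 272, 291, 310: adding 19 each time.
Track B = 7, 11, 18, 29, 47, 76, 123: a Fibonacci-like recurrence a_n = a_{n-1} + a_{n-2}.
Track A's pattern makes the blank 158.

158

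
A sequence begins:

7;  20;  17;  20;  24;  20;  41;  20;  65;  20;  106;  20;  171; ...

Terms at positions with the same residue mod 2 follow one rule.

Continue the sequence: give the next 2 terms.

20, 277

Split by position mod 2 into 2 tracks.
Subsequence A is 7, 17, 24, 41, 65, 106, 171, which is Fibonacci-style (each term is the sum of the two before it).
Subsequence B is 20, 20, 20, 20, 20, 20, which is the constant sequence 20.
Position 14 → subsequence B, term 7 = 20.
Term 15 comes from subsequence A (its 8th entry): 277.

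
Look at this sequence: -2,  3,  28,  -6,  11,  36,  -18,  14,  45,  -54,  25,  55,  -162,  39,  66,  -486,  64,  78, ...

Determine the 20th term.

103

Taking every 3rd term gives 3 separate tracks.
Subsequence A is -2, -6, -18, -54, -162, -486, which is a geometric progression (common ratio 3).
Subsequence B is 3, 11, 14, 25, 39, 64, which is each term equals the sum of the previous two.
Subsequence C is 28, 36, 45, 55, 66, 78, which is triangular numbers n(n+1)/2 for n = 7, 8, ….
Position 20 falls in subsequence B as its term 7, giving 103.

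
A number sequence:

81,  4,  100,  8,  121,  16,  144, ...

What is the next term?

Taking every 2nd term gives 2 separate tracks.
Stream A: 81, 100, 121, 144. Perfect squares starting at 9².
Stream B: 4, 8, 16. Geometric with ratio 2.
Position 8 → stream B, term 4 = 32.

32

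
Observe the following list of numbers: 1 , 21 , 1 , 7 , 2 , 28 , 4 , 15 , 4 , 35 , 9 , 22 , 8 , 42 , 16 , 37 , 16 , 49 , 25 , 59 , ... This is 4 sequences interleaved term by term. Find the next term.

32

Read the sequence 4 terms at a time; column i is its own pattern.
Stream A is 1, 2, 4, 8, 16, which is powers of 2.
Stream B is 21, 28, 35, 42, 49, which is arithmetic with common difference +7.
Stream C is 1, 4, 9, 16, 25, which is consecutive squares n² from n = 1.
Stream D is 7, 15, 22, 37, 59, which is each term equals the sum of the previous two.
Position 21 → stream A, term 6 = 32.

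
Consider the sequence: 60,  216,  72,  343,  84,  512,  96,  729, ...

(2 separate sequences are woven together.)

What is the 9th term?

Split by position mod 2 into 2 tracks.
Track A: 60, 72, 84, 96 (arithmetic with common difference +12).
Track B: 216, 343, 512, 729 (the cubes 6³, 7³, 8³, …).
The 9th slot belongs to track A; its 5th term is 108.

108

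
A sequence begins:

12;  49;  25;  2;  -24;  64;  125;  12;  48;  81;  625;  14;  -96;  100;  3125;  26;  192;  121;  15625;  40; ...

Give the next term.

-384

Split by position mod 4 into 4 tracks.
Track A: 12, -24, 48, -96, 192 (geometric with ratio -2).
Track B: 49, 64, 81, 100, 121 (consecutive squares n² from n = 7).
Track C: 25, 125, 625, 3125, 15625 (successive powers of 5).
Track D: 2, 12, 14, 26, 40 (a Fibonacci-like recurrence a_n = a_{n-1} + a_{n-2}).
The 21st slot belongs to track A; its 6th term is -384.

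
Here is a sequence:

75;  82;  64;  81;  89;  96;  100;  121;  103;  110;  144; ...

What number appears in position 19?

Positions follow the repeating pattern AABB; grouping by letter gives 2 tracks.
Subsequence A: 75, 82, 89, 96, 103, 110. Arithmetic with common difference +7.
Subsequence B: 64, 81, 100, 121, 144. Perfect squares starting at 8².
Position 19 falls in subsequence B as its term 9, giving 256.

256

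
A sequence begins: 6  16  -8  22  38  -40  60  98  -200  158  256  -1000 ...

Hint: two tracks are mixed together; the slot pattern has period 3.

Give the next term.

Reading positions in blocks of 3 reveals the pattern AAB — 2 tracks woven together.
Track A: 6, 16, 22, 38, 60, 98, 158, 256 (each term equals the sum of the previous two).
Track B: -8, -40, -200, -1000 (a geometric progression (common ratio 5)).
The 13th slot belongs to track A; its 9th term is 414.

414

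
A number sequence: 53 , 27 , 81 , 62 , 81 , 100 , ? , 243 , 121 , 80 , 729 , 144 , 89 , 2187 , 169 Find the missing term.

71

Split by position mod 3 into 3 tracks.
Stream A is 53, 62, ?, 80, 89, which is arithmetic, step +9.
Stream B is 27, 81, 243, 729, 2187, which is successive powers of 3.
Stream C is 81, 100, 121, 144, 169, which is consecutive squares n² from n = 9.
So the missing entry in stream A is 71.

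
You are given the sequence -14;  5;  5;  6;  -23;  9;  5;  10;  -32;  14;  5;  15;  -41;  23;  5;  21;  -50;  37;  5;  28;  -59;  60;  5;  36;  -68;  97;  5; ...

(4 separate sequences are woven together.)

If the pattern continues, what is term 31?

Taking every 4th term gives 4 separate tracks.
Track A: -14, -23, -32, -41, -50, -59, -68. Linear: a_n = -5 − 9·n.
Track B: 5, 9, 14, 23, 37, 60, 97. Each term equals the sum of the previous two.
Track C: 5, 5, 5, 5, 5, 5, 5. Constant 5.
Track D: 6, 10, 15, 21, 28, 36. The triangular numbers T_3, T_4, ….
The 31st slot belongs to track C; its 8th term is 5.

5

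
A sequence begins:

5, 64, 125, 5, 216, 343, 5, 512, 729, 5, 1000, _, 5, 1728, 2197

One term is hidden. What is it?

1331

Reading positions in blocks of 3 reveals the pattern ABB — 2 tracks woven together.
Track A = 5, 5, 5, 5, 5: constant 5.
Track B = 64, 125, 216, 343, 512, 729, 1000, ?, 1728, 2197: consecutive cubes n³ from n = 4.
The gap is track B's term 8; the rule gives 1331.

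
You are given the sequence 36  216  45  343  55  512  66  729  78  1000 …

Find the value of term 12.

1331

Taking every 2nd term gives 2 separate tracks.
Track A: 36, 45, 55, 66, 78. Triangular numbers n(n+1)/2 for n = 8, 9, ….
Track B: 216, 343, 512, 729, 1000. Perfect cubes starting at 6³.
The 12th slot belongs to track B; its 6th term is 1331.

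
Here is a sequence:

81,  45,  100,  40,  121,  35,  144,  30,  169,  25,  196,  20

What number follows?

Positions 1, 3, 5, … form one subsequence and positions 2, 4, 6, … form another.
Track A: 81, 100, 121, 144, 169, 196 — consecutive squares n² from n = 9.
Track B: 45, 40, 35, 30, 25, 20 — linear: a_n = 50 − 5·n.
Position 13 falls in track A as its term 7, giving 225.

225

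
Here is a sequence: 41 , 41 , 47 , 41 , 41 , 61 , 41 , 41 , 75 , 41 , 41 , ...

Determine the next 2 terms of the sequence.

The slot pattern repeats as AAB (period 3), so there are 2 interleaved tracks.
Track A: 41, 41, 41, 41, 41, 41, 41, 41 (always 41).
Track B: 47, 61, 75 (adding 14 each time).
Position 12 → track B, term 4 = 89.
The 13th slot belongs to track A; its 9th term is 41.

89, 41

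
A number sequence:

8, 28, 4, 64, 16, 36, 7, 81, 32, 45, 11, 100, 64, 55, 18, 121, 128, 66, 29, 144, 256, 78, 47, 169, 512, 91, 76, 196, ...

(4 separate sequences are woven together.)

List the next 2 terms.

1024, 105

Read the sequence 4 terms at a time; column i is its own pattern.
Track A is 8, 16, 32, 64, 128, 256, 512, which is powers of 2.
Track B is 28, 36, 45, 55, 66, 78, 91, which is triangular numbers n(n+1)/2 for n = 7, 8, ….
Track C is 4, 7, 11, 18, 29, 47, 76, which is each term equals the sum of the previous two.
Track D is 64, 81, 100, 121, 144, 169, 196, which is consecutive squares n² from n = 8.
Term 29 comes from track A (its 8th entry): 1024.
Term 30 comes from track B (its 8th entry): 105.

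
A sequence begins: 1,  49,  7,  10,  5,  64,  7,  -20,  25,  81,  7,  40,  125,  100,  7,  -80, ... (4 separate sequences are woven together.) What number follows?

625

Split by position mod 4: positions 1, 5, 9, … form one track, and each other residue class forms its own.
Track A = 1, 5, 25, 125: powers of 5.
Track B = 49, 64, 81, 100: perfect squares starting at 7².
Track C = 7, 7, 7, 7: always 7.
Track D = 10, -20, 40, -80: a geometric progression (common ratio -2).
Position 17 falls in track A as its term 5, giving 625.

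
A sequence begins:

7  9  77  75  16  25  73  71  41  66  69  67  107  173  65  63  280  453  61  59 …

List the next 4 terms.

Reading positions in blocks of 4 reveals the pattern AABB — 2 tracks woven together.
Track A = 7, 9, 16, 25, 41, 66, 107, 173, 280, 453: each term equals the sum of the previous two.
Track B = 77, 75, 73, 71, 69, 67, 65, 63, 61, 59: subtracting 2 each time.
Position 21 → track A, term 11 = 733.
Position 22 falls in track A as its term 12, giving 1186.
Position 23 → track B, term 11 = 57.
Term 24 comes from track B (its 12th entry): 55.

733, 1186, 57, 55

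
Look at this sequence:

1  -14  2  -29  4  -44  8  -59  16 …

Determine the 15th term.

The terms cycle through 2 interleaved subsequences.
Stream A: 1, 2, 4, 8, 16 — geometric with ratio 2.
Stream B: -14, -29, -44, -59 — arithmetic, step −15.
Position 15 falls in stream A as its term 8, giving 128.

128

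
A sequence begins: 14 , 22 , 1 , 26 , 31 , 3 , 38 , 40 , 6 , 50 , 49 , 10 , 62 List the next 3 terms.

The terms cycle through 3 interleaved subsequences.
Track A is 14, 26, 38, 50, 62, which is linear: a_n = 2 + 12·n.
Track B is 22, 31, 40, 49, which is arithmetic with common difference +9.
Track C is 1, 3, 6, 10, which is triangular numbers n(n+1)/2 for n = 1, 2, ….
Position 14 → track B, term 5 = 58.
Position 15 → track C, term 5 = 15.
Position 16 falls in track A as its term 6, giving 74.

58, 15, 74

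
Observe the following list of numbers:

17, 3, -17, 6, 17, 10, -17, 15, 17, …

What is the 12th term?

28

Split by position mod 2 into 2 tracks.
Track A: 17, -17, 17, -17, 17 (oscillating between 17 and -17).
Track B: 3, 6, 10, 15 (triangular numbers starting at T_2).
The 12th slot belongs to track B; its 6th term is 28.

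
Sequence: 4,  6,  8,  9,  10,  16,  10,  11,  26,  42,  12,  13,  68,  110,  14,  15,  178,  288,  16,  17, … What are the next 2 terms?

Positions follow the repeating pattern AABB; grouping by letter gives 2 tracks.
Track A: 4, 6, 10, 16, 26, 42, 68, 110, 178, 288. Fibonacci-style (each term is the sum of the two before it).
Track B: 8, 9, 10, 11, 12, 13, 14, 15, 16, 17. Linear: a_n = 7 + n.
The 21st slot belongs to track A; its 11th term is 466.
The 22nd slot belongs to track A; its 12th term is 754.

466, 754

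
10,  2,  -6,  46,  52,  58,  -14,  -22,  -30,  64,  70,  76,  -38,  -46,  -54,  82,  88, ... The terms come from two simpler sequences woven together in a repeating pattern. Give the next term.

Positions follow the repeating pattern AAABBB; grouping by letter gives 2 tracks.
Stream A: 10, 2, -6, -14, -22, -30, -38, -46, -54 (arithmetic, step −8).
Stream B: 46, 52, 58, 64, 70, 76, 82, 88 (linear: a_n = 40 + 6·n).
Position 18 falls in stream B as its term 9, giving 94.

94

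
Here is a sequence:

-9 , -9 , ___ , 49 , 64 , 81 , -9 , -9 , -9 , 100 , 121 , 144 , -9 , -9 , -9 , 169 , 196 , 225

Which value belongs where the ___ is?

-9

Reading positions in blocks of 6 reveals the pattern AAABBB — 2 tracks woven together.
Track A: -9, -9, ?, -9, -9, -9, -9, -9, -9 (constant -9).
Track B: 49, 64, 81, 100, 121, 144, 169, 196, 225 (the squares 7², 8², 9², …).
Filling track A at index 3 by its rule yields -9.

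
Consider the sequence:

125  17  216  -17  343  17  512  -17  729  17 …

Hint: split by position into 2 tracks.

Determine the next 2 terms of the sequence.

1000, -17

Taking every 2nd term gives 2 separate tracks.
Track A: 125, 216, 343, 512, 729. The cubes 5³, 6³, 7³, ….
Track B: 17, -17, 17, -17, 17. The oscillation 17·(−1)^(n+1).
Term 11 comes from track A (its 6th entry): 1000.
Term 12 comes from track B (its 6th entry): -17.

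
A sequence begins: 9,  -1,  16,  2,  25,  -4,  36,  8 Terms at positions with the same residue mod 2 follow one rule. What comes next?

Odd-indexed and even-indexed terms follow separate rules.
Subsequence A: 9, 16, 25, 36 (consecutive squares n² from n = 3).
Subsequence B: -1, 2, -4, 8 (geometric with ratio -2).
Term 9 comes from subsequence A (its 5th entry): 49.

49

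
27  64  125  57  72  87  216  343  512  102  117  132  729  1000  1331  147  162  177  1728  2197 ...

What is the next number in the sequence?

2744

Positions follow the repeating pattern AAABBB; grouping by letter gives 2 tracks.
Track A: 27, 64, 125, 216, 343, 512, 729, 1000, 1331, 1728, 2197 — the cubes 3³, 4³, 5³, ….
Track B: 57, 72, 87, 102, 117, 132, 147, 162, 177 — arithmetic with common difference +15.
Position 21 → track A, term 12 = 2744.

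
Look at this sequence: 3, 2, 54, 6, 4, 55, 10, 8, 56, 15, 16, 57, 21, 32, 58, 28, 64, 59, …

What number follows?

36

Read the sequence 3 terms at a time; column i is its own pattern.
Subsequence A: 3, 6, 10, 15, 21, 28. Triangular numbers starting at T_2.
Subsequence B: 2, 4, 8, 16, 32, 64. Powers of 2.
Subsequence C: 54, 55, 56, 57, 58, 59. Linear: a_n = 53 + n.
Term 19 comes from subsequence A (its 7th entry): 36.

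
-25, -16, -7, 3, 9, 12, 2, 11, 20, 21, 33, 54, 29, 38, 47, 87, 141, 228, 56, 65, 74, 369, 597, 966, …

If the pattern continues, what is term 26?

Reading positions in blocks of 6 reveals the pattern AAABBB — 2 tracks woven together.
Subsequence A = -25, -16, -7, 2, 11, 20, 29, 38, 47, 56, 65, 74: linear: a_n = -34 + 9·n.
Subsequence B = 3, 9, 12, 21, 33, 54, 87, 141, 228, 369, 597, 966: Fibonacci-style (each term is the sum of the two before it).
Position 26 falls in subsequence A as its term 14, giving 92.

92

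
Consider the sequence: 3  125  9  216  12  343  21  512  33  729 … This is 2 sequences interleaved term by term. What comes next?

54

Positions 1, 3, 5, … form one subsequence and positions 2, 4, 6, … form another.
Track A is 3, 9, 12, 21, 33, which is Fibonacci-style (each term is the sum of the two before it).
Track B is 125, 216, 343, 512, 729, which is the cubes 5³, 6³, 7³, ….
Position 11 falls in track A as its term 6, giving 54.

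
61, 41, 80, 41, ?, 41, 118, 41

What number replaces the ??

99

Taking every 2nd term gives 2 separate tracks.
Track A is 61, 80, ?, 118, which is adding 19 each time.
Track B is 41, 41, 41, 41, which is the constant sequence 41.
Track A's pattern makes the blank 99.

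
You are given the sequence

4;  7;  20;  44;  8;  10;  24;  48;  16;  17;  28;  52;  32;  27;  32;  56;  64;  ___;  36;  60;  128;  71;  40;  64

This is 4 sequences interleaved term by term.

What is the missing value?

44

Read the sequence 4 terms at a time; column i is its own pattern.
Stream A: 4, 8, 16, 32, 64, 128 (powers of 2).
Stream B: 7, 10, 17, 27, ?, 71 (a Fibonacci-like recurrence a_n = a_{n-1} + a_{n-2}).
Stream C: 20, 24, 28, 32, 36, 40 (adding 4 each time).
Stream D: 44, 48, 52, 56, 60, 64 (arithmetic, step +4).
The gap is stream B's term 5; the rule gives 44.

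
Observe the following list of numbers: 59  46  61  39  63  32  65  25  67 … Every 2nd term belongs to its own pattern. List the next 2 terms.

18, 69

Split by position mod 2 into 2 tracks.
Track A: 59, 61, 63, 65, 67 (adding 2 each time).
Track B: 46, 39, 32, 25 (arithmetic, step −7).
Term 10 comes from track B (its 5th entry): 18.
The 11th slot belongs to track A; its 6th term is 69.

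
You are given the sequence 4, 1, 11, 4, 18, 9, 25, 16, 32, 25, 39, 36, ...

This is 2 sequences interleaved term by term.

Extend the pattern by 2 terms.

Taking every 2nd term gives 2 separate tracks.
Stream A = 4, 11, 18, 25, 32, 39: arithmetic with common difference +7.
Stream B = 1, 4, 9, 16, 25, 36: the squares 1², 2², 3², ….
Position 13 → stream A, term 7 = 46.
Position 14 falls in stream B as its term 7, giving 49.

46, 49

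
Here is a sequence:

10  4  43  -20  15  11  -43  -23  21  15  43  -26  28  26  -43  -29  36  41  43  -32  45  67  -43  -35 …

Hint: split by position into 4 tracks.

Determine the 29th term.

66

The terms cycle through 4 interleaved subsequences.
Stream A is 10, 15, 21, 28, 36, 45, which is the triangular numbers T_4, T_5, ….
Stream B is 4, 11, 15, 26, 41, 67, which is each term equals the sum of the previous two.
Stream C is 43, -43, 43, -43, 43, -43, which is oscillating between 43 and -43.
Stream D is -20, -23, -26, -29, -32, -35, which is subtracting 3 each time.
Position 29 falls in stream A as its term 8, giving 66.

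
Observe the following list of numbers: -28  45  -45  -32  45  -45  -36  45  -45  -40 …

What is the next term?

45

The slot pattern repeats as ABB (period 3), so there are 2 interleaved tracks.
Track A: -28, -32, -36, -40. Arithmetic, step −4.
Track B: 45, -45, 45, -45, 45, -45. Alternating ±45.
The 11th slot belongs to track B; its 7th term is 45.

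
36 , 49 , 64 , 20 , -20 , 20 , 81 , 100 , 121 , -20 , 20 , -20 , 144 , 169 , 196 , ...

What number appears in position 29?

-20

Reading positions in blocks of 6 reveals the pattern AAABBB — 2 tracks woven together.
Subsequence A = 36, 49, 64, 81, 100, 121, 144, 169, 196: the squares 6², 7², 8², ….
Subsequence B = 20, -20, 20, -20, 20, -20: oscillating between 20 and -20.
The 29th slot belongs to subsequence B; its 14th term is -20.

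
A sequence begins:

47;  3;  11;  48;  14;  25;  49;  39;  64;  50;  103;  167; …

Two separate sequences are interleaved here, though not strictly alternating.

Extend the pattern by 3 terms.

51, 270, 437

The slot pattern repeats as ABB (period 3), so there are 2 interleaved tracks.
Subsequence A = 47, 48, 49, 50: adding 1 each time.
Subsequence B = 3, 11, 14, 25, 39, 64, 103, 167: Fibonacci-style (each term is the sum of the two before it).
Position 13 → subsequence A, term 5 = 51.
Position 14 → subsequence B, term 9 = 270.
Position 15 → subsequence B, term 10 = 437.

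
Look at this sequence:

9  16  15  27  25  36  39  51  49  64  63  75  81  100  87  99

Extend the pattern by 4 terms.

121, 144, 111, 123

Reading positions in blocks of 4 reveals the pattern AABB — 2 tracks woven together.
Track A: 9, 16, 25, 36, 49, 64, 81, 100 — consecutive squares n² from n = 3.
Track B: 15, 27, 39, 51, 63, 75, 87, 99 — arithmetic with common difference +12.
The 17th slot belongs to track A; its 9th term is 121.
Position 18 → track A, term 10 = 144.
Position 19 falls in track B as its term 9, giving 111.
The 20th slot belongs to track B; its 10th term is 123.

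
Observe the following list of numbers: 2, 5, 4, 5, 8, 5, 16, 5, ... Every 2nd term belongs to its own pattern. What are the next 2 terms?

Positions 1, 3, 5, … form one subsequence and positions 2, 4, 6, … form another.
Subsequence A: 2, 4, 8, 16 — geometric, ×2 each step.
Subsequence B: 5, 5, 5, 5 — always 5.
Term 9 comes from subsequence A (its 5th entry): 32.
The 10th slot belongs to subsequence B; its 5th term is 5.

32, 5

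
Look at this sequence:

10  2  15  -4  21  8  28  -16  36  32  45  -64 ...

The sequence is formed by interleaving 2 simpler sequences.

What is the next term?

The terms cycle through 2 interleaved subsequences.
Stream A: 10, 15, 21, 28, 36, 45 — triangular numbers starting at T_4.
Stream B: 2, -4, 8, -16, 32, -64 — geometric with ratio -2.
Position 13 falls in stream A as its term 7, giving 55.

55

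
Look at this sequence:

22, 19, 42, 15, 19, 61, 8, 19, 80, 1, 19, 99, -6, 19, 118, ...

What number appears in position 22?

-27

The terms cycle through 3 interleaved subsequences.
Track A: 22, 15, 8, 1, -6 (linear: a_n = 29 − 7·n).
Track B: 19, 19, 19, 19, 19 (constant 19).
Track C: 42, 61, 80, 99, 118 (arithmetic, step +19).
The 22nd slot belongs to track A; its 8th term is -27.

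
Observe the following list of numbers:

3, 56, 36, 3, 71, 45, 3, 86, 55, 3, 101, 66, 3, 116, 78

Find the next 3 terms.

3, 131, 91

Read the sequence 3 terms at a time; column i is its own pattern.
Track A = 3, 3, 3, 3, 3: the constant sequence 3.
Track B = 56, 71, 86, 101, 116: arithmetic with common difference +15.
Track C = 36, 45, 55, 66, 78: triangular numbers n(n+1)/2 for n = 8, 9, ….
Position 16 falls in track A as its term 6, giving 3.
Position 17 → track B, term 6 = 131.
The 18th slot belongs to track C; its 6th term is 91.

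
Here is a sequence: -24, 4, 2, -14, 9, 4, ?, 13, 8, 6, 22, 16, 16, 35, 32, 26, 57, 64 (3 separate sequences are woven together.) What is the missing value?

-4

Split by position mod 3 into 3 tracks.
Stream A: -24, -14, ?, 6, 16, 26 — arithmetic, step +10.
Stream B: 4, 9, 13, 22, 35, 57 — each term equals the sum of the previous two.
Stream C: 2, 4, 8, 16, 32, 64 — powers of 2.
Filling stream A at index 3 by its rule yields -4.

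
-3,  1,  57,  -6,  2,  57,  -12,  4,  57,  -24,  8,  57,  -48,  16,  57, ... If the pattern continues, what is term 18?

Split by position mod 3 into 3 tracks.
Track A: -3, -6, -12, -24, -48 (geometric with ratio 2).
Track B: 1, 2, 4, 8, 16 (powers 2^0, 2^1, 2^2, …).
Track C: 57, 57, 57, 57, 57 (the constant sequence 57).
Term 18 comes from track C (its 6th entry): 57.

57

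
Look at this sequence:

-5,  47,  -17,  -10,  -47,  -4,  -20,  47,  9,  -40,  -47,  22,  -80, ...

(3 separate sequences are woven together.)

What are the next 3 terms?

Taking every 3rd term gives 3 separate tracks.
Stream A is -5, -10, -20, -40, -80, which is geometric with ratio 2.
Stream B is 47, -47, 47, -47, which is the oscillation 47·(−1)^(n+1).
Stream C is -17, -4, 9, 22, which is linear: a_n = -30 + 13·n.
Term 14 comes from stream B (its 5th entry): 47.
The 15th slot belongs to stream C; its 5th term is 35.
Position 16 falls in stream A as its term 6, giving -160.

47, 35, -160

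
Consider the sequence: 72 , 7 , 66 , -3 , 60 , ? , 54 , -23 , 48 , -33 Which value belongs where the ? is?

-13

Positions 1, 3, 5, … form one subsequence and positions 2, 4, 6, … form another.
Track A = 72, 66, 60, 54, 48: arithmetic, step −6.
Track B = 7, -3, ?, -23, -33: subtracting 10 each time.
Filling track B at index 3 by its rule yields -13.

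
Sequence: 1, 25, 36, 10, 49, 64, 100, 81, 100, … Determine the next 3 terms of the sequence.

Reading positions in blocks of 3 reveals the pattern ABB — 2 tracks woven together.
Track A: 1, 10, 100 (multiplying by 10 each time).
Track B: 25, 36, 49, 64, 81, 100 (consecutive squares n² from n = 5).
Term 10 comes from track A (its 4th entry): 1000.
Position 11 falls in track B as its term 7, giving 121.
Term 12 comes from track B (its 8th entry): 144.

1000, 121, 144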